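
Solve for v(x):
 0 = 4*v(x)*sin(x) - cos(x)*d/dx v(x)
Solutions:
 v(x) = C1/cos(x)^4


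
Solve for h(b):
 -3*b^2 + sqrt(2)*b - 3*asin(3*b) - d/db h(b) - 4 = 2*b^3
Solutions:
 h(b) = C1 - b^4/2 - b^3 + sqrt(2)*b^2/2 - 3*b*asin(3*b) - 4*b - sqrt(1 - 9*b^2)


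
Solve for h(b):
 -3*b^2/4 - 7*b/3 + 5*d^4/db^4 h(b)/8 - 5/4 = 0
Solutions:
 h(b) = C1 + C2*b + C3*b^2 + C4*b^3 + b^6/300 + 7*b^5/225 + b^4/12


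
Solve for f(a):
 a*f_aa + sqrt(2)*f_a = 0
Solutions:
 f(a) = C1 + C2*a^(1 - sqrt(2))


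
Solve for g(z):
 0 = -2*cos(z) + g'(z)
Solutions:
 g(z) = C1 + 2*sin(z)


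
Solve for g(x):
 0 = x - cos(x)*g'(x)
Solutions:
 g(x) = C1 + Integral(x/cos(x), x)


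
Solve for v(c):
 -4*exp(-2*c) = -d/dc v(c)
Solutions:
 v(c) = C1 - 2*exp(-2*c)


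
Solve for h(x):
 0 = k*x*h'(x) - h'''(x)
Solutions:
 h(x) = C1 + Integral(C2*airyai(k^(1/3)*x) + C3*airybi(k^(1/3)*x), x)


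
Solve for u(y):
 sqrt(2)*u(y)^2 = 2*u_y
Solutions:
 u(y) = -2/(C1 + sqrt(2)*y)


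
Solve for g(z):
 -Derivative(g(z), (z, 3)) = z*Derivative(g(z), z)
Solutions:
 g(z) = C1 + Integral(C2*airyai(-z) + C3*airybi(-z), z)


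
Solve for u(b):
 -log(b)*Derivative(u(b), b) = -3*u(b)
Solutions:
 u(b) = C1*exp(3*li(b))


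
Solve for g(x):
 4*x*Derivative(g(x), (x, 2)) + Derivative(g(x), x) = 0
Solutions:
 g(x) = C1 + C2*x^(3/4)


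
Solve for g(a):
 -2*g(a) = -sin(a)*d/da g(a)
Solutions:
 g(a) = C1*(cos(a) - 1)/(cos(a) + 1)


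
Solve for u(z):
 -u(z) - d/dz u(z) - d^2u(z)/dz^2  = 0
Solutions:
 u(z) = (C1*sin(sqrt(3)*z/2) + C2*cos(sqrt(3)*z/2))*exp(-z/2)


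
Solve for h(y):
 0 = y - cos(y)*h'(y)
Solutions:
 h(y) = C1 + Integral(y/cos(y), y)


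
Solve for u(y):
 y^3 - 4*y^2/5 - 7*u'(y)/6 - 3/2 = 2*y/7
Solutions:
 u(y) = C1 + 3*y^4/14 - 8*y^3/35 - 6*y^2/49 - 9*y/7


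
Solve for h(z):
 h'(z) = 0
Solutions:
 h(z) = C1


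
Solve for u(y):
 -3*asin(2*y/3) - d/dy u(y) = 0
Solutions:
 u(y) = C1 - 3*y*asin(2*y/3) - 3*sqrt(9 - 4*y^2)/2


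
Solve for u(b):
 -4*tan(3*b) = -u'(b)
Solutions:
 u(b) = C1 - 4*log(cos(3*b))/3


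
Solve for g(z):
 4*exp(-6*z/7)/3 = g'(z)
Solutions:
 g(z) = C1 - 14*exp(-6*z/7)/9


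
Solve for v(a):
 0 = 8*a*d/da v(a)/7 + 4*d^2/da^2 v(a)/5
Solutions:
 v(a) = C1 + C2*erf(sqrt(35)*a/7)


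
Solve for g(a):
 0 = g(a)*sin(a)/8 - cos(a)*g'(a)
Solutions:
 g(a) = C1/cos(a)^(1/8)


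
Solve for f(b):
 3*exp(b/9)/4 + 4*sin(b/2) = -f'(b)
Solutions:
 f(b) = C1 - 27*exp(b/9)/4 + 8*cos(b/2)


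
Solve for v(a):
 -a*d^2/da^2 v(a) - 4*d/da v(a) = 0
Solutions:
 v(a) = C1 + C2/a^3


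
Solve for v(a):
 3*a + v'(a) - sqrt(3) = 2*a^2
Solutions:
 v(a) = C1 + 2*a^3/3 - 3*a^2/2 + sqrt(3)*a


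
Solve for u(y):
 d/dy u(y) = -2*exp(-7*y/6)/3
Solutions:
 u(y) = C1 + 4*exp(-7*y/6)/7


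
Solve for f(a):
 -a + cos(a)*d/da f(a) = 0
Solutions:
 f(a) = C1 + Integral(a/cos(a), a)


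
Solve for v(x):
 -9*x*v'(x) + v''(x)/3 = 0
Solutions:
 v(x) = C1 + C2*erfi(3*sqrt(6)*x/2)


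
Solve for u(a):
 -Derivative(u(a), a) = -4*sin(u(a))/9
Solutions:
 -4*a/9 + log(cos(u(a)) - 1)/2 - log(cos(u(a)) + 1)/2 = C1


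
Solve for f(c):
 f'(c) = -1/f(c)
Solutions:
 f(c) = -sqrt(C1 - 2*c)
 f(c) = sqrt(C1 - 2*c)


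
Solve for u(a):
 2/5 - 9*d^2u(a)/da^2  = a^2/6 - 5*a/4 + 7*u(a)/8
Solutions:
 u(a) = C1*sin(sqrt(14)*a/12) + C2*cos(sqrt(14)*a/12) - 4*a^2/21 + 10*a/7 + 1072/245


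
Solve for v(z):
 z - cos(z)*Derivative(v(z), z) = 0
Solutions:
 v(z) = C1 + Integral(z/cos(z), z)


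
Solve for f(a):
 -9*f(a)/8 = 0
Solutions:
 f(a) = 0


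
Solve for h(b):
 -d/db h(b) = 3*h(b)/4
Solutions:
 h(b) = C1*exp(-3*b/4)


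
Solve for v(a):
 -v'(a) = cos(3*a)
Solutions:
 v(a) = C1 - sin(3*a)/3


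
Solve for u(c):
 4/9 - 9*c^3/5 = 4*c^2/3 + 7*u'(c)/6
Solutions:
 u(c) = C1 - 27*c^4/70 - 8*c^3/21 + 8*c/21


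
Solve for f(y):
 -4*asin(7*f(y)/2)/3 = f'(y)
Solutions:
 Integral(1/asin(7*_y/2), (_y, f(y))) = C1 - 4*y/3


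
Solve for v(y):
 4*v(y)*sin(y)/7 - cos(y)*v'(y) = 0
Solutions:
 v(y) = C1/cos(y)^(4/7)


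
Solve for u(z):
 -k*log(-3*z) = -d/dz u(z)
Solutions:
 u(z) = C1 + k*z*log(-z) + k*z*(-1 + log(3))


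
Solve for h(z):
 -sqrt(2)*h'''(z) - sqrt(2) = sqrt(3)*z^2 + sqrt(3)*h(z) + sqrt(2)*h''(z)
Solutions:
 h(z) = C1*exp(z*(-2 + (1 + 27*sqrt(6)/4 + sqrt(-4 + (4 + 27*sqrt(6))^2/4)/2)^(-1/3) + (1 + 27*sqrt(6)/4 + sqrt(-4 + (4 + 27*sqrt(6))^2/4)/2)^(1/3))/6)*sin(sqrt(3)*z*(-(1 + 27*sqrt(6)/4 + sqrt(-4 + (2 + 27*sqrt(6)/2)^2)/2)^(1/3) + (1 + 27*sqrt(6)/4 + sqrt(-4 + (2 + 27*sqrt(6)/2)^2)/2)^(-1/3))/6) + C2*exp(z*(-2 + (1 + 27*sqrt(6)/4 + sqrt(-4 + (4 + 27*sqrt(6))^2/4)/2)^(-1/3) + (1 + 27*sqrt(6)/4 + sqrt(-4 + (4 + 27*sqrt(6))^2/4)/2)^(1/3))/6)*cos(sqrt(3)*z*(-(1 + 27*sqrt(6)/4 + sqrt(-4 + (2 + 27*sqrt(6)/2)^2)/2)^(1/3) + (1 + 27*sqrt(6)/4 + sqrt(-4 + (2 + 27*sqrt(6)/2)^2)/2)^(-1/3))/6) + C3*exp(-z*((1 + 27*sqrt(6)/4 + sqrt(-4 + (4 + 27*sqrt(6))^2/4)/2)^(-1/3) + 1 + (1 + 27*sqrt(6)/4 + sqrt(-4 + (4 + 27*sqrt(6))^2/4)/2)^(1/3))/3) - z^2 + sqrt(6)/3


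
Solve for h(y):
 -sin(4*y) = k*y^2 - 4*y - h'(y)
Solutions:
 h(y) = C1 + k*y^3/3 - 2*y^2 - cos(4*y)/4


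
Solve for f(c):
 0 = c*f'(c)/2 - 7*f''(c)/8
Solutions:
 f(c) = C1 + C2*erfi(sqrt(14)*c/7)


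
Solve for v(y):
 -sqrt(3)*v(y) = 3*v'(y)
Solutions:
 v(y) = C1*exp(-sqrt(3)*y/3)


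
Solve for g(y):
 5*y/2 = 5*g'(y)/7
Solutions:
 g(y) = C1 + 7*y^2/4


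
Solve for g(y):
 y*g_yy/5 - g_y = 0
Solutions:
 g(y) = C1 + C2*y^6


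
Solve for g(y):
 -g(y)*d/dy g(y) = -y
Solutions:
 g(y) = -sqrt(C1 + y^2)
 g(y) = sqrt(C1 + y^2)


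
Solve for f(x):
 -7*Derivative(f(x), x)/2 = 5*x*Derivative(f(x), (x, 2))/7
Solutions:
 f(x) = C1 + C2/x^(39/10)


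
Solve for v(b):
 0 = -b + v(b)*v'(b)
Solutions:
 v(b) = -sqrt(C1 + b^2)
 v(b) = sqrt(C1 + b^2)


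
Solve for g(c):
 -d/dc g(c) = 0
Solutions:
 g(c) = C1


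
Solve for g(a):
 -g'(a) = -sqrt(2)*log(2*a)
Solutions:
 g(a) = C1 + sqrt(2)*a*log(a) - sqrt(2)*a + sqrt(2)*a*log(2)


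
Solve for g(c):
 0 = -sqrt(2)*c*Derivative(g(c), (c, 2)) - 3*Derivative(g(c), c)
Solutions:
 g(c) = C1 + C2*c^(1 - 3*sqrt(2)/2)


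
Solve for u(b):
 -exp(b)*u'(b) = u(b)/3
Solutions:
 u(b) = C1*exp(exp(-b)/3)


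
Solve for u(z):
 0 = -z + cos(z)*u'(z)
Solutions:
 u(z) = C1 + Integral(z/cos(z), z)


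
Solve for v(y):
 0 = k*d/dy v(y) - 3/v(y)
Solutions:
 v(y) = -sqrt(C1 + 6*y/k)
 v(y) = sqrt(C1 + 6*y/k)


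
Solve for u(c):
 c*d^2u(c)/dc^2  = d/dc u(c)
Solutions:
 u(c) = C1 + C2*c^2


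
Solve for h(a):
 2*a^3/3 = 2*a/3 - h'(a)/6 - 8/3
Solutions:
 h(a) = C1 - a^4 + 2*a^2 - 16*a


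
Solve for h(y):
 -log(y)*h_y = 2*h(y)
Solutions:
 h(y) = C1*exp(-2*li(y))


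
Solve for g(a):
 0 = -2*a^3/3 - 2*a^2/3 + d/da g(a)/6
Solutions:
 g(a) = C1 + a^4 + 4*a^3/3


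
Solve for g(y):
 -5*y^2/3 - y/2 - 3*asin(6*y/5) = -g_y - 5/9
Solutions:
 g(y) = C1 + 5*y^3/9 + y^2/4 + 3*y*asin(6*y/5) - 5*y/9 + sqrt(25 - 36*y^2)/2


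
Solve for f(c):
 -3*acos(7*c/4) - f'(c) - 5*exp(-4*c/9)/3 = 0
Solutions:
 f(c) = C1 - 3*c*acos(7*c/4) + 3*sqrt(16 - 49*c^2)/7 + 15*exp(-4*c/9)/4


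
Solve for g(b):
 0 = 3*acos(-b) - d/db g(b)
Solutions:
 g(b) = C1 + 3*b*acos(-b) + 3*sqrt(1 - b^2)


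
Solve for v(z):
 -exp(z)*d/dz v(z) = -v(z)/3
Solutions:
 v(z) = C1*exp(-exp(-z)/3)


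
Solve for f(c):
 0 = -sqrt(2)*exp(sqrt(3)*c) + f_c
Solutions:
 f(c) = C1 + sqrt(6)*exp(sqrt(3)*c)/3


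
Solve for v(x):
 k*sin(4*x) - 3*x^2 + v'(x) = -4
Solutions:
 v(x) = C1 + k*cos(4*x)/4 + x^3 - 4*x


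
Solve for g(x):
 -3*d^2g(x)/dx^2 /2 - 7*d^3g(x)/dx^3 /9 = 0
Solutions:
 g(x) = C1 + C2*x + C3*exp(-27*x/14)


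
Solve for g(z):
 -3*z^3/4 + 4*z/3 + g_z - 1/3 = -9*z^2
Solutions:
 g(z) = C1 + 3*z^4/16 - 3*z^3 - 2*z^2/3 + z/3


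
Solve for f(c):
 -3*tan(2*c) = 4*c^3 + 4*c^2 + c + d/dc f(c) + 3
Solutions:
 f(c) = C1 - c^4 - 4*c^3/3 - c^2/2 - 3*c + 3*log(cos(2*c))/2


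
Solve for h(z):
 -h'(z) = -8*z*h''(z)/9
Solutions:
 h(z) = C1 + C2*z^(17/8)


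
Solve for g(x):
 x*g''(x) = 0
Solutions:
 g(x) = C1 + C2*x


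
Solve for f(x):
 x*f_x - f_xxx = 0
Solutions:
 f(x) = C1 + Integral(C2*airyai(x) + C3*airybi(x), x)


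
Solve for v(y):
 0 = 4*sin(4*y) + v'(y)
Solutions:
 v(y) = C1 + cos(4*y)


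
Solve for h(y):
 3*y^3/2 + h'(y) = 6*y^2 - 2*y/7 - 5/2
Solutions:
 h(y) = C1 - 3*y^4/8 + 2*y^3 - y^2/7 - 5*y/2


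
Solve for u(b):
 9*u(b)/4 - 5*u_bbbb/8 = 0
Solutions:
 u(b) = C1*exp(-2^(1/4)*sqrt(3)*5^(3/4)*b/5) + C2*exp(2^(1/4)*sqrt(3)*5^(3/4)*b/5) + C3*sin(2^(1/4)*sqrt(3)*5^(3/4)*b/5) + C4*cos(2^(1/4)*sqrt(3)*5^(3/4)*b/5)


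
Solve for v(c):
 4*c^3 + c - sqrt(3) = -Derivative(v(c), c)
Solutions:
 v(c) = C1 - c^4 - c^2/2 + sqrt(3)*c


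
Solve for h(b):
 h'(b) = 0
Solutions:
 h(b) = C1


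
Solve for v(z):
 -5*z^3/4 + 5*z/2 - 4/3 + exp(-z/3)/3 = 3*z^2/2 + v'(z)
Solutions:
 v(z) = C1 - 5*z^4/16 - z^3/2 + 5*z^2/4 - 4*z/3 - 1/exp(z)^(1/3)


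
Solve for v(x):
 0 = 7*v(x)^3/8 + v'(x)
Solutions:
 v(x) = -2*sqrt(-1/(C1 - 7*x))
 v(x) = 2*sqrt(-1/(C1 - 7*x))


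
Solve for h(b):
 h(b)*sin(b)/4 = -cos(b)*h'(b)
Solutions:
 h(b) = C1*cos(b)^(1/4)


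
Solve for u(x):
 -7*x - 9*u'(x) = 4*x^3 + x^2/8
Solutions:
 u(x) = C1 - x^4/9 - x^3/216 - 7*x^2/18


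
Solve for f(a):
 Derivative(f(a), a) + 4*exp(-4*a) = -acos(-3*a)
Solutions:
 f(a) = C1 - a*acos(-3*a) - sqrt(1 - 9*a^2)/3 + exp(-4*a)


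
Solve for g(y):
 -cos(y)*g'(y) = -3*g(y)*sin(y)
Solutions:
 g(y) = C1/cos(y)^3


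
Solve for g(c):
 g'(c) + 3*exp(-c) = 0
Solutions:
 g(c) = C1 + 3*exp(-c)


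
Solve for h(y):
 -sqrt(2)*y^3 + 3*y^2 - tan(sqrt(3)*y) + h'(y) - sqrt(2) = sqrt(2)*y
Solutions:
 h(y) = C1 + sqrt(2)*y^4/4 - y^3 + sqrt(2)*y^2/2 + sqrt(2)*y - sqrt(3)*log(cos(sqrt(3)*y))/3


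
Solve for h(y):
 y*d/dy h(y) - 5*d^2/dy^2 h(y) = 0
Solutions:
 h(y) = C1 + C2*erfi(sqrt(10)*y/10)


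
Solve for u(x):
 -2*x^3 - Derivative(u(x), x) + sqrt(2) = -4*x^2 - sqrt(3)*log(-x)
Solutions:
 u(x) = C1 - x^4/2 + 4*x^3/3 + sqrt(3)*x*log(-x) + x*(-sqrt(3) + sqrt(2))


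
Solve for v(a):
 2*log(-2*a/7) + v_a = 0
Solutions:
 v(a) = C1 - 2*a*log(-a) + 2*a*(-log(2) + 1 + log(7))


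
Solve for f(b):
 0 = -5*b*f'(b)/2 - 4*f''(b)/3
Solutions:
 f(b) = C1 + C2*erf(sqrt(15)*b/4)


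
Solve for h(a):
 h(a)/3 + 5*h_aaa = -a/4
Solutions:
 h(a) = C3*exp(-15^(2/3)*a/15) - 3*a/4 + (C1*sin(3^(1/6)*5^(2/3)*a/10) + C2*cos(3^(1/6)*5^(2/3)*a/10))*exp(15^(2/3)*a/30)


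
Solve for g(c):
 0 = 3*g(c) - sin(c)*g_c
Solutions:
 g(c) = C1*(cos(c) - 1)^(3/2)/(cos(c) + 1)^(3/2)


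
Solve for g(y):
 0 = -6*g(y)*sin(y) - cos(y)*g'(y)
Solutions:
 g(y) = C1*cos(y)^6


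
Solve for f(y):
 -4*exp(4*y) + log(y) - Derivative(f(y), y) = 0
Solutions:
 f(y) = C1 + y*log(y) - y - exp(4*y)


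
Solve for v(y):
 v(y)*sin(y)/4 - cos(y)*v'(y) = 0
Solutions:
 v(y) = C1/cos(y)^(1/4)


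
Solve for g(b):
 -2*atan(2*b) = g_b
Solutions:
 g(b) = C1 - 2*b*atan(2*b) + log(4*b^2 + 1)/2


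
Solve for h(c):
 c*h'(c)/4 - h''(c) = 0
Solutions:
 h(c) = C1 + C2*erfi(sqrt(2)*c/4)


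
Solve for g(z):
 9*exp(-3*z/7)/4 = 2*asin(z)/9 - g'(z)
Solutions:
 g(z) = C1 + 2*z*asin(z)/9 + 2*sqrt(1 - z^2)/9 + 21*exp(-3*z/7)/4


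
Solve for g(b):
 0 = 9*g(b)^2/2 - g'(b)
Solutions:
 g(b) = -2/(C1 + 9*b)


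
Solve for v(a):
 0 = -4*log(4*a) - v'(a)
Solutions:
 v(a) = C1 - 4*a*log(a) - a*log(256) + 4*a


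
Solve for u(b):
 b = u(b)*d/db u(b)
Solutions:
 u(b) = -sqrt(C1 + b^2)
 u(b) = sqrt(C1 + b^2)


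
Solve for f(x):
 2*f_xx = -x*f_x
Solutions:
 f(x) = C1 + C2*erf(x/2)


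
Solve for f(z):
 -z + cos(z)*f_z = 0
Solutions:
 f(z) = C1 + Integral(z/cos(z), z)


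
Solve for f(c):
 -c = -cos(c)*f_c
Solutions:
 f(c) = C1 + Integral(c/cos(c), c)


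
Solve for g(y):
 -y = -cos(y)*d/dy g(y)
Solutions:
 g(y) = C1 + Integral(y/cos(y), y)


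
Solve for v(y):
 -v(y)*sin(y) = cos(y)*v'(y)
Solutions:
 v(y) = C1*cos(y)


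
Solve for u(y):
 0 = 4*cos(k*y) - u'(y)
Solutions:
 u(y) = C1 + 4*sin(k*y)/k


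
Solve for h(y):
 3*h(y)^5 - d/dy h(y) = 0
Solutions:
 h(y) = -(-1/(C1 + 12*y))^(1/4)
 h(y) = (-1/(C1 + 12*y))^(1/4)
 h(y) = -I*(-1/(C1 + 12*y))^(1/4)
 h(y) = I*(-1/(C1 + 12*y))^(1/4)


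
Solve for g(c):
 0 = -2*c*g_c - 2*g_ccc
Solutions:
 g(c) = C1 + Integral(C2*airyai(-c) + C3*airybi(-c), c)


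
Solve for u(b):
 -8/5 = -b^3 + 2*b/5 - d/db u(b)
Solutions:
 u(b) = C1 - b^4/4 + b^2/5 + 8*b/5


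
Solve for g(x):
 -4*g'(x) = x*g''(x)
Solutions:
 g(x) = C1 + C2/x^3


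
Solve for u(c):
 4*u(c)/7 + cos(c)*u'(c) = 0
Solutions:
 u(c) = C1*(sin(c) - 1)^(2/7)/(sin(c) + 1)^(2/7)


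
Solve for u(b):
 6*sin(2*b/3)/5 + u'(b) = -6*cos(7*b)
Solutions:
 u(b) = C1 - 6*sin(7*b)/7 + 9*cos(2*b/3)/5


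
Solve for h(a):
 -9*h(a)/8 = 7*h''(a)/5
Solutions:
 h(a) = C1*sin(3*sqrt(70)*a/28) + C2*cos(3*sqrt(70)*a/28)


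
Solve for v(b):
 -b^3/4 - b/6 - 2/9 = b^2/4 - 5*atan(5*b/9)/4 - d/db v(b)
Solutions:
 v(b) = C1 + b^4/16 + b^3/12 + b^2/12 - 5*b*atan(5*b/9)/4 + 2*b/9 + 9*log(25*b^2 + 81)/8


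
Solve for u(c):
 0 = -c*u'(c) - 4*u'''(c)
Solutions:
 u(c) = C1 + Integral(C2*airyai(-2^(1/3)*c/2) + C3*airybi(-2^(1/3)*c/2), c)


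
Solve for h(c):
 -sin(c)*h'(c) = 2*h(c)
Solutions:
 h(c) = C1*(cos(c) + 1)/(cos(c) - 1)


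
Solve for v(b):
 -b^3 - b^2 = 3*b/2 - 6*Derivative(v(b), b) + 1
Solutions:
 v(b) = C1 + b^4/24 + b^3/18 + b^2/8 + b/6


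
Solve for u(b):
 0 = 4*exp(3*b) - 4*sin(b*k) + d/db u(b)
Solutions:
 u(b) = C1 - 4*exp(3*b)/3 - 4*cos(b*k)/k


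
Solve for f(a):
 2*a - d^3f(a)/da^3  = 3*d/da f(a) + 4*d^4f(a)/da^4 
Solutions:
 f(a) = C1 + C4*exp(-a) + a^2/3 + (C2*sin(sqrt(39)*a/8) + C3*cos(sqrt(39)*a/8))*exp(3*a/8)


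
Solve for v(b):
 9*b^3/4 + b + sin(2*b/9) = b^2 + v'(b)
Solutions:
 v(b) = C1 + 9*b^4/16 - b^3/3 + b^2/2 - 9*cos(2*b/9)/2


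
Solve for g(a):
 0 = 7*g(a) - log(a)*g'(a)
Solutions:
 g(a) = C1*exp(7*li(a))


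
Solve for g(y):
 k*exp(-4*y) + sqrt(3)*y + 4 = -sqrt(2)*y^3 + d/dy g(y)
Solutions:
 g(y) = C1 - k*exp(-4*y)/4 + sqrt(2)*y^4/4 + sqrt(3)*y^2/2 + 4*y


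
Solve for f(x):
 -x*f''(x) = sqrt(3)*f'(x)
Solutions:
 f(x) = C1 + C2*x^(1 - sqrt(3))


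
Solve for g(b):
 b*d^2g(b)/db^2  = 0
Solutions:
 g(b) = C1 + C2*b


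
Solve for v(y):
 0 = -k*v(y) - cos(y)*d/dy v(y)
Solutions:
 v(y) = C1*exp(k*(log(sin(y) - 1) - log(sin(y) + 1))/2)


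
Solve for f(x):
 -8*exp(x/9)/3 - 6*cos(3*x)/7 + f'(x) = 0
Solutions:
 f(x) = C1 + 24*exp(x/9) + 2*sin(3*x)/7


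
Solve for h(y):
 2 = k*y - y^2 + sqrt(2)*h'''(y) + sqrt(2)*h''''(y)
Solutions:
 h(y) = C1 + C2*y + C3*y^2 + C4*exp(-y) + sqrt(2)*y^5/120 + sqrt(2)*y^4*(-k - 2)/48 + sqrt(2)*y^3*(k + 4)/12


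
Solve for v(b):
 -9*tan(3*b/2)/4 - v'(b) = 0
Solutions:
 v(b) = C1 + 3*log(cos(3*b/2))/2


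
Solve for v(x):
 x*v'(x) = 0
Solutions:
 v(x) = C1


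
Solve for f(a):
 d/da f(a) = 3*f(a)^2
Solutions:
 f(a) = -1/(C1 + 3*a)


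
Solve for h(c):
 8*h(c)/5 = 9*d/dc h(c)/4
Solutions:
 h(c) = C1*exp(32*c/45)


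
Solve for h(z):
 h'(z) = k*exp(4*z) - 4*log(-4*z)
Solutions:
 h(z) = C1 + k*exp(4*z)/4 - 4*z*log(-z) + 4*z*(1 - 2*log(2))


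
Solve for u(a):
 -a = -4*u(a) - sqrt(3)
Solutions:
 u(a) = a/4 - sqrt(3)/4


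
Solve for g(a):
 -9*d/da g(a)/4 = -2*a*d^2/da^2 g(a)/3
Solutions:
 g(a) = C1 + C2*a^(35/8)


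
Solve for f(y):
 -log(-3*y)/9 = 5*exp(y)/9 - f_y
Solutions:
 f(y) = C1 + y*log(-y)/9 + y*(-1 + log(3))/9 + 5*exp(y)/9


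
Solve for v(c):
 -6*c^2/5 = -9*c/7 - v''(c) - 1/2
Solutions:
 v(c) = C1 + C2*c + c^4/10 - 3*c^3/14 - c^2/4


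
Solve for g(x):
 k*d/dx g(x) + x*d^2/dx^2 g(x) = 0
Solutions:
 g(x) = C1 + x^(1 - re(k))*(C2*sin(log(x)*Abs(im(k))) + C3*cos(log(x)*im(k)))


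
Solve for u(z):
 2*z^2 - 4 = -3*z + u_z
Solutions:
 u(z) = C1 + 2*z^3/3 + 3*z^2/2 - 4*z


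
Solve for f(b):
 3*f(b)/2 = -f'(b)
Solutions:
 f(b) = C1*exp(-3*b/2)


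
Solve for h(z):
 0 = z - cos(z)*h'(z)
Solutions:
 h(z) = C1 + Integral(z/cos(z), z)


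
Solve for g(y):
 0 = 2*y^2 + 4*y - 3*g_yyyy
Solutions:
 g(y) = C1 + C2*y + C3*y^2 + C4*y^3 + y^6/540 + y^5/90


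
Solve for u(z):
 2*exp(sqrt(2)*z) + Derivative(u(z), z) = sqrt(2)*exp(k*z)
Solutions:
 u(z) = C1 - sqrt(2)*exp(sqrt(2)*z) + sqrt(2)*exp(k*z)/k


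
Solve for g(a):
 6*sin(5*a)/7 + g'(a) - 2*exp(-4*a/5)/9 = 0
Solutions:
 g(a) = C1 + 6*cos(5*a)/35 - 5*exp(-4*a/5)/18


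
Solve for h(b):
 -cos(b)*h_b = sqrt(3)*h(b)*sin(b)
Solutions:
 h(b) = C1*cos(b)^(sqrt(3))


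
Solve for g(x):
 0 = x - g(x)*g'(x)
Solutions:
 g(x) = -sqrt(C1 + x^2)
 g(x) = sqrt(C1 + x^2)


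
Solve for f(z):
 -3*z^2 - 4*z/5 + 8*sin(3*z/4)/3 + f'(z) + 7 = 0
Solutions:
 f(z) = C1 + z^3 + 2*z^2/5 - 7*z + 32*cos(3*z/4)/9


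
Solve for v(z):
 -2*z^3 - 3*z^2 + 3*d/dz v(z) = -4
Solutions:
 v(z) = C1 + z^4/6 + z^3/3 - 4*z/3


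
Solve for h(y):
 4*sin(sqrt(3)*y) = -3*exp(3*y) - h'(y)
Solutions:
 h(y) = C1 - exp(3*y) + 4*sqrt(3)*cos(sqrt(3)*y)/3


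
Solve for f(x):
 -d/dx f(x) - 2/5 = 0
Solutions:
 f(x) = C1 - 2*x/5


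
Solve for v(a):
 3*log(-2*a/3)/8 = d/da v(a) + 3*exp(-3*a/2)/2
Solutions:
 v(a) = C1 + 3*a*log(-a)/8 + 3*a*(-log(3) - 1 + log(2))/8 + exp(-3*a/2)


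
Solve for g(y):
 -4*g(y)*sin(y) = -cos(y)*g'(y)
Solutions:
 g(y) = C1/cos(y)^4


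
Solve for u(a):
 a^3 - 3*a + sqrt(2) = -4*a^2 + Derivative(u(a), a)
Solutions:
 u(a) = C1 + a^4/4 + 4*a^3/3 - 3*a^2/2 + sqrt(2)*a


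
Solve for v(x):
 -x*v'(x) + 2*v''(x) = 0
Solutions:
 v(x) = C1 + C2*erfi(x/2)


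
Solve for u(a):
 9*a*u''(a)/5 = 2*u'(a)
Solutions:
 u(a) = C1 + C2*a^(19/9)


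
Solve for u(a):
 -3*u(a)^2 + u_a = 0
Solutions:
 u(a) = -1/(C1 + 3*a)


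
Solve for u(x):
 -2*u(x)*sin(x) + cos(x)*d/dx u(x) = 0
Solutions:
 u(x) = C1/cos(x)^2


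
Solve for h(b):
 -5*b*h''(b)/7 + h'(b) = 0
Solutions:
 h(b) = C1 + C2*b^(12/5)


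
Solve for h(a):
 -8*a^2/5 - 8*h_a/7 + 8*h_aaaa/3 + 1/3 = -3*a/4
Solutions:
 h(a) = C1 + C4*exp(3^(1/3)*7^(2/3)*a/7) - 7*a^3/15 + 21*a^2/64 + 7*a/24 + (C2*sin(3^(5/6)*7^(2/3)*a/14) + C3*cos(3^(5/6)*7^(2/3)*a/14))*exp(-3^(1/3)*7^(2/3)*a/14)


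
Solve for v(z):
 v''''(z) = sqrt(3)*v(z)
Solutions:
 v(z) = C1*exp(-3^(1/8)*z) + C2*exp(3^(1/8)*z) + C3*sin(3^(1/8)*z) + C4*cos(3^(1/8)*z)


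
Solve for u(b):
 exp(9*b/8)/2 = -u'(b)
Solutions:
 u(b) = C1 - 4*exp(9*b/8)/9


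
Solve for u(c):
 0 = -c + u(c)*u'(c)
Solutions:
 u(c) = -sqrt(C1 + c^2)
 u(c) = sqrt(C1 + c^2)


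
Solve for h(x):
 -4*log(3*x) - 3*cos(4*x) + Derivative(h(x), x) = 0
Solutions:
 h(x) = C1 + 4*x*log(x) - 4*x + 4*x*log(3) + 3*sin(4*x)/4


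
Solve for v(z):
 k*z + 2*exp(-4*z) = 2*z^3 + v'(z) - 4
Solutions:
 v(z) = C1 + k*z^2/2 - z^4/2 + 4*z - exp(-4*z)/2


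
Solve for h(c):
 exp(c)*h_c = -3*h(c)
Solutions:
 h(c) = C1*exp(3*exp(-c))


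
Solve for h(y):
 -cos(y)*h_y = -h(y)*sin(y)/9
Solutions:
 h(y) = C1/cos(y)^(1/9)


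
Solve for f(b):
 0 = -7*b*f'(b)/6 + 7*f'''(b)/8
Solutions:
 f(b) = C1 + Integral(C2*airyai(6^(2/3)*b/3) + C3*airybi(6^(2/3)*b/3), b)


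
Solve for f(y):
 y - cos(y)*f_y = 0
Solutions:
 f(y) = C1 + Integral(y/cos(y), y)


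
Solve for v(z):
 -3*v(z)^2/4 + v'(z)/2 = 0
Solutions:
 v(z) = -2/(C1 + 3*z)


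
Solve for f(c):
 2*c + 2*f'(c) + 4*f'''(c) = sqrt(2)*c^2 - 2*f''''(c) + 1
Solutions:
 f(c) = C1 + C2*exp(c*(-8 + 8*2^(1/3)/(3*sqrt(177) + 43)^(1/3) + 2^(2/3)*(3*sqrt(177) + 43)^(1/3))/12)*sin(2^(1/3)*sqrt(3)*c*(-2^(1/3)*(3*sqrt(177) + 43)^(1/3) + 8/(3*sqrt(177) + 43)^(1/3))/12) + C3*exp(c*(-8 + 8*2^(1/3)/(3*sqrt(177) + 43)^(1/3) + 2^(2/3)*(3*sqrt(177) + 43)^(1/3))/12)*cos(2^(1/3)*sqrt(3)*c*(-2^(1/3)*(3*sqrt(177) + 43)^(1/3) + 8/(3*sqrt(177) + 43)^(1/3))/12) + C4*exp(-c*(8*2^(1/3)/(3*sqrt(177) + 43)^(1/3) + 4 + 2^(2/3)*(3*sqrt(177) + 43)^(1/3))/6) + sqrt(2)*c^3/6 - c^2/2 - 2*sqrt(2)*c + c/2


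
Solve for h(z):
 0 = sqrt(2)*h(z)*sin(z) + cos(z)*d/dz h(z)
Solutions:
 h(z) = C1*cos(z)^(sqrt(2))


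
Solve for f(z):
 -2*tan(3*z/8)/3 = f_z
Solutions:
 f(z) = C1 + 16*log(cos(3*z/8))/9


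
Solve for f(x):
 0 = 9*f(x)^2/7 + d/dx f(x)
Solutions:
 f(x) = 7/(C1 + 9*x)


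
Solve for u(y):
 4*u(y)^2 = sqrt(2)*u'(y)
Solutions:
 u(y) = -1/(C1 + 2*sqrt(2)*y)


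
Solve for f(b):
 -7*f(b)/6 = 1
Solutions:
 f(b) = -6/7


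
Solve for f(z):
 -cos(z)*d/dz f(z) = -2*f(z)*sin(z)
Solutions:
 f(z) = C1/cos(z)^2


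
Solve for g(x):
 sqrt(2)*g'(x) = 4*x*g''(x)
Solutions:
 g(x) = C1 + C2*x^(sqrt(2)/4 + 1)


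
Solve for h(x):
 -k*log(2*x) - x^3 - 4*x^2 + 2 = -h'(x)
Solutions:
 h(x) = C1 + k*x*log(x) - k*x + k*x*log(2) + x^4/4 + 4*x^3/3 - 2*x


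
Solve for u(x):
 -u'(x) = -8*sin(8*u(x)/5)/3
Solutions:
 -8*x/3 + 5*log(cos(8*u(x)/5) - 1)/16 - 5*log(cos(8*u(x)/5) + 1)/16 = C1


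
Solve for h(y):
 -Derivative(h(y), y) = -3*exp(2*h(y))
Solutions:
 h(y) = log(-sqrt(-1/(C1 + 3*y))) - log(2)/2
 h(y) = log(-1/(C1 + 3*y))/2 - log(2)/2


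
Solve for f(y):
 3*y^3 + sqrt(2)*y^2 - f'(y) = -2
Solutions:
 f(y) = C1 + 3*y^4/4 + sqrt(2)*y^3/3 + 2*y


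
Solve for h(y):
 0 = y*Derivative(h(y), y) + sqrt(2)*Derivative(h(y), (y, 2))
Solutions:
 h(y) = C1 + C2*erf(2^(1/4)*y/2)


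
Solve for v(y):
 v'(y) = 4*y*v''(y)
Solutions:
 v(y) = C1 + C2*y^(5/4)


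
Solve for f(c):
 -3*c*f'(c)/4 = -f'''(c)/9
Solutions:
 f(c) = C1 + Integral(C2*airyai(3*2^(1/3)*c/2) + C3*airybi(3*2^(1/3)*c/2), c)


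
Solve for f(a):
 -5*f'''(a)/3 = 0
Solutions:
 f(a) = C1 + C2*a + C3*a^2


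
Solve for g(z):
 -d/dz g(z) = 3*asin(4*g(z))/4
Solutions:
 Integral(1/asin(4*_y), (_y, g(z))) = C1 - 3*z/4


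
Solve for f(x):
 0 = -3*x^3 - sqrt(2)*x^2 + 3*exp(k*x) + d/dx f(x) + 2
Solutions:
 f(x) = C1 + 3*x^4/4 + sqrt(2)*x^3/3 - 2*x - 3*exp(k*x)/k


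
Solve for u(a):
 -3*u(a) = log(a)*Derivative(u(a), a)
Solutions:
 u(a) = C1*exp(-3*li(a))


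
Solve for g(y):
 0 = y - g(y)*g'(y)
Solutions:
 g(y) = -sqrt(C1 + y^2)
 g(y) = sqrt(C1 + y^2)


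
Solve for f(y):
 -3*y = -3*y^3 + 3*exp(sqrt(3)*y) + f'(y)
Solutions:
 f(y) = C1 + 3*y^4/4 - 3*y^2/2 - sqrt(3)*exp(sqrt(3)*y)


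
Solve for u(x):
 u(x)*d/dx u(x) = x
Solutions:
 u(x) = -sqrt(C1 + x^2)
 u(x) = sqrt(C1 + x^2)


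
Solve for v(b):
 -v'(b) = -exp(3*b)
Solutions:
 v(b) = C1 + exp(3*b)/3


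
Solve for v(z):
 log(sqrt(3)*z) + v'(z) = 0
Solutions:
 v(z) = C1 - z*log(z) - z*log(3)/2 + z


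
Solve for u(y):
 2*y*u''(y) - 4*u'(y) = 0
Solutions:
 u(y) = C1 + C2*y^3


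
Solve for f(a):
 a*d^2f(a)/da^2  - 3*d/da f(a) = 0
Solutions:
 f(a) = C1 + C2*a^4


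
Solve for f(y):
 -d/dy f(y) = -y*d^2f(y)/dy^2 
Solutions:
 f(y) = C1 + C2*y^2


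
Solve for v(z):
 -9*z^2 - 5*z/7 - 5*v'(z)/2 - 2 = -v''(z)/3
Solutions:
 v(z) = C1 + C2*exp(15*z/2) - 6*z^3/5 - 109*z^2/175 - 2536*z/2625


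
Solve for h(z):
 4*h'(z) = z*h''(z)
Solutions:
 h(z) = C1 + C2*z^5


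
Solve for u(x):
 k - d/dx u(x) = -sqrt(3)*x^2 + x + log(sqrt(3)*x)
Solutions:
 u(x) = C1 + k*x + sqrt(3)*x^3/3 - x^2/2 - x*log(x) - x*log(3)/2 + x


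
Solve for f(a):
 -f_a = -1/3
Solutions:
 f(a) = C1 + a/3


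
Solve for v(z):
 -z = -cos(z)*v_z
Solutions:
 v(z) = C1 + Integral(z/cos(z), z)


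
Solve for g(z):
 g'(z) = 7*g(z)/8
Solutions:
 g(z) = C1*exp(7*z/8)


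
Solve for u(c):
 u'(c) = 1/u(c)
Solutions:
 u(c) = -sqrt(C1 + 2*c)
 u(c) = sqrt(C1 + 2*c)


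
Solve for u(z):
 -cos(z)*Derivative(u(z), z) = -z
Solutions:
 u(z) = C1 + Integral(z/cos(z), z)


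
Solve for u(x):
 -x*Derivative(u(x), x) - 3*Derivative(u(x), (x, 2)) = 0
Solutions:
 u(x) = C1 + C2*erf(sqrt(6)*x/6)


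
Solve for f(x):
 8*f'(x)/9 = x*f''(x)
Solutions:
 f(x) = C1 + C2*x^(17/9)


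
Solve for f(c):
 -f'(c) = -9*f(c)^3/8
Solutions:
 f(c) = -2*sqrt(-1/(C1 + 9*c))
 f(c) = 2*sqrt(-1/(C1 + 9*c))


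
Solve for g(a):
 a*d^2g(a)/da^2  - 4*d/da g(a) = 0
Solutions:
 g(a) = C1 + C2*a^5


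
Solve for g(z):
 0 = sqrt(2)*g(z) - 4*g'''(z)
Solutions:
 g(z) = C3*exp(sqrt(2)*z/2) + (C1*sin(sqrt(6)*z/4) + C2*cos(sqrt(6)*z/4))*exp(-sqrt(2)*z/4)


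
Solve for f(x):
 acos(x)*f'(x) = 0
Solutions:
 f(x) = C1


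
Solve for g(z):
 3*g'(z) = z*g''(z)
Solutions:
 g(z) = C1 + C2*z^4


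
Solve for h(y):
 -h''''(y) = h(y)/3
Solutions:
 h(y) = (C1*sin(sqrt(2)*3^(3/4)*y/6) + C2*cos(sqrt(2)*3^(3/4)*y/6))*exp(-sqrt(2)*3^(3/4)*y/6) + (C3*sin(sqrt(2)*3^(3/4)*y/6) + C4*cos(sqrt(2)*3^(3/4)*y/6))*exp(sqrt(2)*3^(3/4)*y/6)


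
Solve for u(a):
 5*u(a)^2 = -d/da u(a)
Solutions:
 u(a) = 1/(C1 + 5*a)


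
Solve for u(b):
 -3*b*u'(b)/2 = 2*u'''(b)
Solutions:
 u(b) = C1 + Integral(C2*airyai(-6^(1/3)*b/2) + C3*airybi(-6^(1/3)*b/2), b)


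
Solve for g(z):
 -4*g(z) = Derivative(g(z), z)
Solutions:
 g(z) = C1*exp(-4*z)


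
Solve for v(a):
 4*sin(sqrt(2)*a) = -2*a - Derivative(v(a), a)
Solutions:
 v(a) = C1 - a^2 + 2*sqrt(2)*cos(sqrt(2)*a)


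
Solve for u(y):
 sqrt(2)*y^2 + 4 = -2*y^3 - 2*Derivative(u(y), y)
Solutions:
 u(y) = C1 - y^4/4 - sqrt(2)*y^3/6 - 2*y


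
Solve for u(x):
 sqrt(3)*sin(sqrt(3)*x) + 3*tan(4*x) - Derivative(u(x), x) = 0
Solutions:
 u(x) = C1 - 3*log(cos(4*x))/4 - cos(sqrt(3)*x)


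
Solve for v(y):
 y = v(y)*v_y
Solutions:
 v(y) = -sqrt(C1 + y^2)
 v(y) = sqrt(C1 + y^2)


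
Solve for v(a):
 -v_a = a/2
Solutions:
 v(a) = C1 - a^2/4


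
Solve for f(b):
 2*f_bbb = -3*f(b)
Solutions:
 f(b) = C3*exp(-2^(2/3)*3^(1/3)*b/2) + (C1*sin(2^(2/3)*3^(5/6)*b/4) + C2*cos(2^(2/3)*3^(5/6)*b/4))*exp(2^(2/3)*3^(1/3)*b/4)


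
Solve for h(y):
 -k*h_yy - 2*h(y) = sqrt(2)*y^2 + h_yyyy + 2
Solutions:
 h(y) = C1*exp(-sqrt(2)*y*sqrt(-k - sqrt(k^2 - 8))/2) + C2*exp(sqrt(2)*y*sqrt(-k - sqrt(k^2 - 8))/2) + C3*exp(-sqrt(2)*y*sqrt(-k + sqrt(k^2 - 8))/2) + C4*exp(sqrt(2)*y*sqrt(-k + sqrt(k^2 - 8))/2) + sqrt(2)*k/2 - sqrt(2)*y^2/2 - 1


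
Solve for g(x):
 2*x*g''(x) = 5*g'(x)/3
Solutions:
 g(x) = C1 + C2*x^(11/6)


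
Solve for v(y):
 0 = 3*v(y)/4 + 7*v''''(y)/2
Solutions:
 v(y) = (C1*sin(6^(1/4)*7^(3/4)*y/14) + C2*cos(6^(1/4)*7^(3/4)*y/14))*exp(-6^(1/4)*7^(3/4)*y/14) + (C3*sin(6^(1/4)*7^(3/4)*y/14) + C4*cos(6^(1/4)*7^(3/4)*y/14))*exp(6^(1/4)*7^(3/4)*y/14)


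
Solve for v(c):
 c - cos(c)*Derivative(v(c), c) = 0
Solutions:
 v(c) = C1 + Integral(c/cos(c), c)


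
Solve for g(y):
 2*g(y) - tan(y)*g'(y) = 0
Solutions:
 g(y) = C1*sin(y)^2


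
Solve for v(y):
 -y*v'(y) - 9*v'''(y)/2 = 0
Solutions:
 v(y) = C1 + Integral(C2*airyai(-6^(1/3)*y/3) + C3*airybi(-6^(1/3)*y/3), y)


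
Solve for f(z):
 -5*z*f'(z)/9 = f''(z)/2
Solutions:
 f(z) = C1 + C2*erf(sqrt(5)*z/3)


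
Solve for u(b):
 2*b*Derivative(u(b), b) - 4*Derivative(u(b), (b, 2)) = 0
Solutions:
 u(b) = C1 + C2*erfi(b/2)


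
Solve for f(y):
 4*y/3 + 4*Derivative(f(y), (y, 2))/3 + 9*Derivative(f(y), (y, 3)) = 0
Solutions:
 f(y) = C1 + C2*y + C3*exp(-4*y/27) - y^3/6 + 27*y^2/8


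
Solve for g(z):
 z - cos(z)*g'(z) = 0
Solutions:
 g(z) = C1 + Integral(z/cos(z), z)


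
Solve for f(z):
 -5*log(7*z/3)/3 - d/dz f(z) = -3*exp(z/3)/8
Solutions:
 f(z) = C1 - 5*z*log(z)/3 + 5*z*(-log(7) + 1 + log(3))/3 + 9*exp(z/3)/8


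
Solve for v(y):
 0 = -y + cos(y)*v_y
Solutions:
 v(y) = C1 + Integral(y/cos(y), y)


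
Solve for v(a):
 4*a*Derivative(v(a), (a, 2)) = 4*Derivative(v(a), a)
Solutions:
 v(a) = C1 + C2*a^2


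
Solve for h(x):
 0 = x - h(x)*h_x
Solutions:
 h(x) = -sqrt(C1 + x^2)
 h(x) = sqrt(C1 + x^2)


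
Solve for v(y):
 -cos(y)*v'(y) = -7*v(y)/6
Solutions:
 v(y) = C1*(sin(y) + 1)^(7/12)/(sin(y) - 1)^(7/12)


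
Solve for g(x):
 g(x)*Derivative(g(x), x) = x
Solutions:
 g(x) = -sqrt(C1 + x^2)
 g(x) = sqrt(C1 + x^2)


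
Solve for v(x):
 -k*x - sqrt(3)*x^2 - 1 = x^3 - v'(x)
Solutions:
 v(x) = C1 + k*x^2/2 + x^4/4 + sqrt(3)*x^3/3 + x


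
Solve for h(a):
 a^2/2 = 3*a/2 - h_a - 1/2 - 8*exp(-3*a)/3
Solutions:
 h(a) = C1 - a^3/6 + 3*a^2/4 - a/2 + 8*exp(-3*a)/9


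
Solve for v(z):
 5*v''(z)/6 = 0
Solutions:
 v(z) = C1 + C2*z


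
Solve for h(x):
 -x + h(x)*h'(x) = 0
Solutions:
 h(x) = -sqrt(C1 + x^2)
 h(x) = sqrt(C1 + x^2)


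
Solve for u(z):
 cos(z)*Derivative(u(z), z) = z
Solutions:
 u(z) = C1 + Integral(z/cos(z), z)


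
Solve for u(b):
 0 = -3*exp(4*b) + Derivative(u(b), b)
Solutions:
 u(b) = C1 + 3*exp(4*b)/4


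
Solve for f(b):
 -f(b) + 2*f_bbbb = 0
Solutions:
 f(b) = C1*exp(-2^(3/4)*b/2) + C2*exp(2^(3/4)*b/2) + C3*sin(2^(3/4)*b/2) + C4*cos(2^(3/4)*b/2)


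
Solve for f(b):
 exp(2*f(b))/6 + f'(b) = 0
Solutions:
 f(b) = log(-1/(C1 - b))/2 + log(3)/2
 f(b) = log(-sqrt(1/(C1 + b))) + log(3)/2


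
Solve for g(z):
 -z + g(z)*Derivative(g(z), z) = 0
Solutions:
 g(z) = -sqrt(C1 + z^2)
 g(z) = sqrt(C1 + z^2)


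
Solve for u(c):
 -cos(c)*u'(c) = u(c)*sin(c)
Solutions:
 u(c) = C1*cos(c)


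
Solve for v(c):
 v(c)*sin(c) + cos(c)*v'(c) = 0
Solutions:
 v(c) = C1*cos(c)


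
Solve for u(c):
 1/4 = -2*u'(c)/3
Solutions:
 u(c) = C1 - 3*c/8


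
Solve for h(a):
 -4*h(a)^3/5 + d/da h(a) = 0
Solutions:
 h(a) = -sqrt(10)*sqrt(-1/(C1 + 4*a))/2
 h(a) = sqrt(10)*sqrt(-1/(C1 + 4*a))/2


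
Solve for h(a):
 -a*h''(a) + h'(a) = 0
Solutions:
 h(a) = C1 + C2*a^2


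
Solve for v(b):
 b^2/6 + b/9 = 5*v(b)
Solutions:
 v(b) = b*(3*b + 2)/90


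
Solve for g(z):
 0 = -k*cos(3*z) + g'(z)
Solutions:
 g(z) = C1 + k*sin(3*z)/3


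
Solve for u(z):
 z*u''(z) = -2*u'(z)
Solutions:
 u(z) = C1 + C2/z


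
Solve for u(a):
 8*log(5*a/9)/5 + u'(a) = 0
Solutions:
 u(a) = C1 - 8*a*log(a)/5 - 8*a*log(5)/5 + 8*a/5 + 16*a*log(3)/5


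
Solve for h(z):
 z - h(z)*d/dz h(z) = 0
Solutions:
 h(z) = -sqrt(C1 + z^2)
 h(z) = sqrt(C1 + z^2)


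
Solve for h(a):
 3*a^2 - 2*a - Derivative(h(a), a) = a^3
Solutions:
 h(a) = C1 - a^4/4 + a^3 - a^2


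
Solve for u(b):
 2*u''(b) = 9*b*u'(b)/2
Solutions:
 u(b) = C1 + C2*erfi(3*sqrt(2)*b/4)


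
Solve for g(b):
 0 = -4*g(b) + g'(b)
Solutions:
 g(b) = C1*exp(4*b)


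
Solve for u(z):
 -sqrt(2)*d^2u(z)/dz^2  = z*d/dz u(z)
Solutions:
 u(z) = C1 + C2*erf(2^(1/4)*z/2)


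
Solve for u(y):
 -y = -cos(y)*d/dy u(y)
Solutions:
 u(y) = C1 + Integral(y/cos(y), y)


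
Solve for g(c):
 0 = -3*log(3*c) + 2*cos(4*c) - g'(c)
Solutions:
 g(c) = C1 - 3*c*log(c) - 3*c*log(3) + 3*c + sin(4*c)/2


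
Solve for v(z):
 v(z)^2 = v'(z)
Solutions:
 v(z) = -1/(C1 + z)


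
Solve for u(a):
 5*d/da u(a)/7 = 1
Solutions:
 u(a) = C1 + 7*a/5


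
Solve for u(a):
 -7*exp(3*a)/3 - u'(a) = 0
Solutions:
 u(a) = C1 - 7*exp(3*a)/9


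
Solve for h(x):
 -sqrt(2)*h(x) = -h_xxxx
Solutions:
 h(x) = C1*exp(-2^(1/8)*x) + C2*exp(2^(1/8)*x) + C3*sin(2^(1/8)*x) + C4*cos(2^(1/8)*x)


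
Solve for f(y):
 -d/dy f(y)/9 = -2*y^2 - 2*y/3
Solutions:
 f(y) = C1 + 6*y^3 + 3*y^2


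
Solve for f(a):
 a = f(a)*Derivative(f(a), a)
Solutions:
 f(a) = -sqrt(C1 + a^2)
 f(a) = sqrt(C1 + a^2)


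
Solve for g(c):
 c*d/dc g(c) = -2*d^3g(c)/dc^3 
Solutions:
 g(c) = C1 + Integral(C2*airyai(-2^(2/3)*c/2) + C3*airybi(-2^(2/3)*c/2), c)


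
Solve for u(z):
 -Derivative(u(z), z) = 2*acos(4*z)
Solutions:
 u(z) = C1 - 2*z*acos(4*z) + sqrt(1 - 16*z^2)/2


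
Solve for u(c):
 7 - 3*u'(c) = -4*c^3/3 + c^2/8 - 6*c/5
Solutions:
 u(c) = C1 + c^4/9 - c^3/72 + c^2/5 + 7*c/3


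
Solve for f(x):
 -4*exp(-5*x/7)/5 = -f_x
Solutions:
 f(x) = C1 - 28*exp(-5*x/7)/25


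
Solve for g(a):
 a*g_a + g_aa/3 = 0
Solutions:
 g(a) = C1 + C2*erf(sqrt(6)*a/2)


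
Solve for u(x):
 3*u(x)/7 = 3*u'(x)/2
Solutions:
 u(x) = C1*exp(2*x/7)


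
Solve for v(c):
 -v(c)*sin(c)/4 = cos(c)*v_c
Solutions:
 v(c) = C1*cos(c)^(1/4)


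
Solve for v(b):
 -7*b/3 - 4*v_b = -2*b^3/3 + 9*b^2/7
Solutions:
 v(b) = C1 + b^4/24 - 3*b^3/28 - 7*b^2/24


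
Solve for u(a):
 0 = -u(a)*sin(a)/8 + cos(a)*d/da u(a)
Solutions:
 u(a) = C1/cos(a)^(1/8)


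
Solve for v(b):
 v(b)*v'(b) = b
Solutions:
 v(b) = -sqrt(C1 + b^2)
 v(b) = sqrt(C1 + b^2)


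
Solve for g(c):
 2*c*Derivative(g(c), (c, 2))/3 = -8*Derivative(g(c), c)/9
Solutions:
 g(c) = C1 + C2/c^(1/3)


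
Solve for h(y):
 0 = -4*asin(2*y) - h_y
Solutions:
 h(y) = C1 - 4*y*asin(2*y) - 2*sqrt(1 - 4*y^2)


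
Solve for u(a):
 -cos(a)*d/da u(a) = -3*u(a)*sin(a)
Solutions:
 u(a) = C1/cos(a)^3


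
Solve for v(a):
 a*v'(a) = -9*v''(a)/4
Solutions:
 v(a) = C1 + C2*erf(sqrt(2)*a/3)


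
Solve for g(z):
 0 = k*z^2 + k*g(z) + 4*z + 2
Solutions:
 g(z) = (-k*z^2 - 4*z - 2)/k


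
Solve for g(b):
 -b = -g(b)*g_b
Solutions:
 g(b) = -sqrt(C1 + b^2)
 g(b) = sqrt(C1 + b^2)


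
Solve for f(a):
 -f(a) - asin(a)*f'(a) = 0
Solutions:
 f(a) = C1*exp(-Integral(1/asin(a), a))


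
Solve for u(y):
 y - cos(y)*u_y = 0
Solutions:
 u(y) = C1 + Integral(y/cos(y), y)


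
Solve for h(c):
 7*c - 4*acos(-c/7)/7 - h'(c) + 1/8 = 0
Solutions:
 h(c) = C1 + 7*c^2/2 - 4*c*acos(-c/7)/7 + c/8 - 4*sqrt(49 - c^2)/7


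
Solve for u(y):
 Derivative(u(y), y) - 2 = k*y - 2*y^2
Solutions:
 u(y) = C1 + k*y^2/2 - 2*y^3/3 + 2*y


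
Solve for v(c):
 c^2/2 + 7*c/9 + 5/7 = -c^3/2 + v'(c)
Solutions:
 v(c) = C1 + c^4/8 + c^3/6 + 7*c^2/18 + 5*c/7


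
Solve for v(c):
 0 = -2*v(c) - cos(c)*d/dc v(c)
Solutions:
 v(c) = C1*(sin(c) - 1)/(sin(c) + 1)


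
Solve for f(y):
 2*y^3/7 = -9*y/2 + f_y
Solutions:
 f(y) = C1 + y^4/14 + 9*y^2/4


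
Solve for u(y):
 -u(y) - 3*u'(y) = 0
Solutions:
 u(y) = C1*exp(-y/3)


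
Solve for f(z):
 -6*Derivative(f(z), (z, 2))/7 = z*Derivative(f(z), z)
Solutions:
 f(z) = C1 + C2*erf(sqrt(21)*z/6)


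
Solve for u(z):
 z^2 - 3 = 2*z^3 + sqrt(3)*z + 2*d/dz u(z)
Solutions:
 u(z) = C1 - z^4/4 + z^3/6 - sqrt(3)*z^2/4 - 3*z/2


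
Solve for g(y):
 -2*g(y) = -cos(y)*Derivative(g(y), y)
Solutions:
 g(y) = C1*(sin(y) + 1)/(sin(y) - 1)


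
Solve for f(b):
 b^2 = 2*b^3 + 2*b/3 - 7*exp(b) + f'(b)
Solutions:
 f(b) = C1 - b^4/2 + b^3/3 - b^2/3 + 7*exp(b)


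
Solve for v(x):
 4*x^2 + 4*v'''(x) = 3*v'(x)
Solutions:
 v(x) = C1 + C2*exp(-sqrt(3)*x/2) + C3*exp(sqrt(3)*x/2) + 4*x^3/9 + 32*x/9


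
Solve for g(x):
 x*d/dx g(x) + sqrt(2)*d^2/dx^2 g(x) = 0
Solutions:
 g(x) = C1 + C2*erf(2^(1/4)*x/2)


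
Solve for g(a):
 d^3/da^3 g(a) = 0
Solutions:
 g(a) = C1 + C2*a + C3*a^2


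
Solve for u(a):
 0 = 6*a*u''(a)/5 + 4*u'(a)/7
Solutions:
 u(a) = C1 + C2*a^(11/21)


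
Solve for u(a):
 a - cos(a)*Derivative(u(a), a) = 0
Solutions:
 u(a) = C1 + Integral(a/cos(a), a)


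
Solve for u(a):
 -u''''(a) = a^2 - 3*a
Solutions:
 u(a) = C1 + C2*a + C3*a^2 + C4*a^3 - a^6/360 + a^5/40


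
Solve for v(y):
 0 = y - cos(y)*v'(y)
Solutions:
 v(y) = C1 + Integral(y/cos(y), y)


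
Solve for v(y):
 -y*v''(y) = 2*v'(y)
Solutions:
 v(y) = C1 + C2/y


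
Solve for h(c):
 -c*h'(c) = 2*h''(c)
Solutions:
 h(c) = C1 + C2*erf(c/2)


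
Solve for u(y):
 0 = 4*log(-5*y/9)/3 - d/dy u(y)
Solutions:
 u(y) = C1 + 4*y*log(-y)/3 + 4*y*(-2*log(3) - 1 + log(5))/3


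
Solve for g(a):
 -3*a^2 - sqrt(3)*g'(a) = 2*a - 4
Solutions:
 g(a) = C1 - sqrt(3)*a^3/3 - sqrt(3)*a^2/3 + 4*sqrt(3)*a/3


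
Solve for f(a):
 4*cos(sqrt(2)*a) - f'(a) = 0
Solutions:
 f(a) = C1 + 2*sqrt(2)*sin(sqrt(2)*a)


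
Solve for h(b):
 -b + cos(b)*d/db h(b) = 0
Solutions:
 h(b) = C1 + Integral(b/cos(b), b)


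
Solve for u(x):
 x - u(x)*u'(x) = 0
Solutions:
 u(x) = -sqrt(C1 + x^2)
 u(x) = sqrt(C1 + x^2)


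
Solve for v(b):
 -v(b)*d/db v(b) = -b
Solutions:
 v(b) = -sqrt(C1 + b^2)
 v(b) = sqrt(C1 + b^2)


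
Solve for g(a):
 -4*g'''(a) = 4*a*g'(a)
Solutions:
 g(a) = C1 + Integral(C2*airyai(-a) + C3*airybi(-a), a)


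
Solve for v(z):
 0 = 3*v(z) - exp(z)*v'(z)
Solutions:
 v(z) = C1*exp(-3*exp(-z))


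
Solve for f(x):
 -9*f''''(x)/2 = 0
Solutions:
 f(x) = C1 + C2*x + C3*x^2 + C4*x^3


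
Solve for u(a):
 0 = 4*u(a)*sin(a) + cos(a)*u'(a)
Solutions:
 u(a) = C1*cos(a)^4


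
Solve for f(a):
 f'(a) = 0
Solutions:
 f(a) = C1


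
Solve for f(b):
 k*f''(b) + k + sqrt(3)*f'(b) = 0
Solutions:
 f(b) = C1 + C2*exp(-sqrt(3)*b/k) - sqrt(3)*b*k/3


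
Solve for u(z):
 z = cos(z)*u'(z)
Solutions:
 u(z) = C1 + Integral(z/cos(z), z)


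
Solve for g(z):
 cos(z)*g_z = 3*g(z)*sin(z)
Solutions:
 g(z) = C1/cos(z)^3


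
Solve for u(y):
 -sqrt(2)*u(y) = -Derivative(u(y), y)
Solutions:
 u(y) = C1*exp(sqrt(2)*y)


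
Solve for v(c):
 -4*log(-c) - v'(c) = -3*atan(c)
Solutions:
 v(c) = C1 - 4*c*log(-c) + 3*c*atan(c) + 4*c - 3*log(c^2 + 1)/2


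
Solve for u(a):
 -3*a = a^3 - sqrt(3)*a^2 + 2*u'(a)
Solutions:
 u(a) = C1 - a^4/8 + sqrt(3)*a^3/6 - 3*a^2/4


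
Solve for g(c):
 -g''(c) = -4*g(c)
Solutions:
 g(c) = C1*exp(-2*c) + C2*exp(2*c)


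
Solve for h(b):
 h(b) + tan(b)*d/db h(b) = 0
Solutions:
 h(b) = C1/sin(b)


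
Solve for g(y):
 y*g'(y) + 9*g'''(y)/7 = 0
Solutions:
 g(y) = C1 + Integral(C2*airyai(-21^(1/3)*y/3) + C3*airybi(-21^(1/3)*y/3), y)


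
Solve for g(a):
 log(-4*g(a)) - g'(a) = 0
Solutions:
 -Integral(1/(log(-_y) + 2*log(2)), (_y, g(a))) = C1 - a


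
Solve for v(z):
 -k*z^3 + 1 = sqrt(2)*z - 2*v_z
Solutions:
 v(z) = C1 + k*z^4/8 + sqrt(2)*z^2/4 - z/2


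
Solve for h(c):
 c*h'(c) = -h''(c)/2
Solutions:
 h(c) = C1 + C2*erf(c)


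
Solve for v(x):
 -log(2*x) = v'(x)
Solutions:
 v(x) = C1 - x*log(x) - x*log(2) + x


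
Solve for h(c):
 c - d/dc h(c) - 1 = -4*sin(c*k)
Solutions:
 h(c) = C1 + c^2/2 - c - 4*cos(c*k)/k


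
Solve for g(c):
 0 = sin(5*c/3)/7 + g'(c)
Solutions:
 g(c) = C1 + 3*cos(5*c/3)/35


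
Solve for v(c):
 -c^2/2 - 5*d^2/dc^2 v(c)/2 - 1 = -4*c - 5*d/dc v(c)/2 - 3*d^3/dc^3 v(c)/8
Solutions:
 v(c) = C1 + C2*exp(2*c*(5 - sqrt(10))/3) + C3*exp(2*c*(sqrt(10) + 5)/3) + c^3/15 - 3*c^2/5 - 43*c/50


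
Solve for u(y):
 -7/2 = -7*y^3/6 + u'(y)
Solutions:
 u(y) = C1 + 7*y^4/24 - 7*y/2


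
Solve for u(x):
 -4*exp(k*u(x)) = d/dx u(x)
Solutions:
 u(x) = Piecewise((log(1/(C1*k + 4*k*x))/k, Ne(k, 0)), (nan, True))
 u(x) = Piecewise((C1 - 4*x, Eq(k, 0)), (nan, True))


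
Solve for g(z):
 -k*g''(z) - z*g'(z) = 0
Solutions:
 g(z) = C1 + C2*sqrt(k)*erf(sqrt(2)*z*sqrt(1/k)/2)


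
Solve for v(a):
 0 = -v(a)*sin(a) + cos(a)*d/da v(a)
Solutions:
 v(a) = C1/cos(a)


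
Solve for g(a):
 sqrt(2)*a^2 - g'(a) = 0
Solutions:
 g(a) = C1 + sqrt(2)*a^3/3
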